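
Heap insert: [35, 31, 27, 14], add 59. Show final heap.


Append 59: [35, 31, 27, 14, 59]
Bubble up: swap idx 4(59) with idx 1(31); swap idx 1(59) with idx 0(35)
Result: [59, 35, 27, 14, 31]


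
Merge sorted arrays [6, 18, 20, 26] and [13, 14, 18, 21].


Compare heads, take smaller each step.
Merged: [6, 13, 14, 18, 18, 20, 21, 26]


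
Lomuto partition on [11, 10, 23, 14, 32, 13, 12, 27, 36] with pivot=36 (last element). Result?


Elements <= 36 go left of pivot.
Result: [11, 10, 23, 14, 32, 13, 12, 27, 36], pivot at index 8


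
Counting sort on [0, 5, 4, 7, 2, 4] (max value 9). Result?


Count array: [1, 0, 1, 0, 2, 1, 0, 1, 0, 0]
Reconstruct: [0, 2, 4, 4, 5, 7]


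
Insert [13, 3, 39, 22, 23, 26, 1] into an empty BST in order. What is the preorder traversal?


Root = 13; build tree by BST insertion.
Preorder traversal: [13, 3, 1, 39, 22, 23, 26]


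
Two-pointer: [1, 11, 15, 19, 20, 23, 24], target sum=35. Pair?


Two pointers: lo=0, hi=6
Found pair: (11, 24) summing to 35


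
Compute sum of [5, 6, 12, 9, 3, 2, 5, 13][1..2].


Prefix sums: [0, 5, 11, 23, 32, 35, 37, 42, 55]
Sum[1..2] = prefix[3] - prefix[1] = 23 - 5 = 18


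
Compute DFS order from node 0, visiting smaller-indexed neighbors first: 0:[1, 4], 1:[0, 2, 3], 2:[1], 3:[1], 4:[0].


DFS stack-based: start with [0]
Visit order: [0, 1, 2, 3, 4]


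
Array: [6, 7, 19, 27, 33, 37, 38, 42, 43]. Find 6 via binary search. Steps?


Search for 6:
[0,8] mid=4 arr[4]=33
[0,3] mid=1 arr[1]=7
[0,0] mid=0 arr[0]=6
Total: 3 comparisons


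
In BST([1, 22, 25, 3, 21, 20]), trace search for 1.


BST root = 1
Search for 1: compare at each node
Path: [1]


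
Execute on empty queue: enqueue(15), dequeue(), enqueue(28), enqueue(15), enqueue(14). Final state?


enqueue(15) -> [15]
dequeue() returns 15 -> []
enqueue(28) -> [28]
enqueue(15) -> [28, 15]
enqueue(14) -> [28, 15, 14]
Final queue (front to back): [28, 15, 14]


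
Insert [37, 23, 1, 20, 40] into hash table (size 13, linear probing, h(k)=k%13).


Insertions: 37->slot 11; 23->slot 10; 1->slot 1; 20->slot 7; 40->slot 2
Table: [None, 1, 40, None, None, None, None, 20, None, None, 23, 37, None]


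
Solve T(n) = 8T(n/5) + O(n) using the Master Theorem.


a=8, b=5, c=1. log_5(8)=1.292 > c=1. Case 1: O(n^log_b(a)) = O(n^1.292)
Complexity: O(n^1.292)


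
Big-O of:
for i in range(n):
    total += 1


Per nesting level: O(n) = O(n)
Complexity: O(n)


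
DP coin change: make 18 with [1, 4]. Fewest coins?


dp[0]=0; dp[i]=1+min(dp[i-c] for c in coins)
...dp[13]=4, dp[14]=5, dp[15]=6, dp[16]=4, dp[17]=5, dp[18]=6
Minimum coins for 18 = 6


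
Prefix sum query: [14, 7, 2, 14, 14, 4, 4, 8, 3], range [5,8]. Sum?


Prefix sums: [0, 14, 21, 23, 37, 51, 55, 59, 67, 70]
Sum[5..8] = prefix[9] - prefix[5] = 70 - 51 = 19


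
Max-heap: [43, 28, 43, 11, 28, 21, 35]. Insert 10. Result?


Append 10: [43, 28, 43, 11, 28, 21, 35, 10]
Bubble up: no swaps needed
Result: [43, 28, 43, 11, 28, 21, 35, 10]


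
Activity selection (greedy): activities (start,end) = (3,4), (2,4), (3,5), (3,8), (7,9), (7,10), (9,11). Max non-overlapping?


Greedy: pick earliest-ending, then skip overlaps.
Selected (3 activities): [(3, 4), (7, 9), (9, 11)]


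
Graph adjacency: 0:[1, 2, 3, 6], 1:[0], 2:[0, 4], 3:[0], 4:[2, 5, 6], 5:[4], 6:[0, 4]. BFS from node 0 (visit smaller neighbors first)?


BFS queue: start with [0]
Visit order: [0, 1, 2, 3, 6, 4, 5]


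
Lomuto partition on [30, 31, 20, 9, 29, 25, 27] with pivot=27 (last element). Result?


Elements <= 27 go left of pivot.
Result: [20, 9, 25, 27, 29, 30, 31], pivot at index 3


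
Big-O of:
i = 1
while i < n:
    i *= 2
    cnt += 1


Per nesting level: O(log n) = O(log n)
Complexity: O(log n)


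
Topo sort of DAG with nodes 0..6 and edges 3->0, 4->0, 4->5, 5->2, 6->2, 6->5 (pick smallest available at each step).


Kahn's algorithm, process smallest node first
Order: [1, 3, 4, 0, 6, 5, 2]


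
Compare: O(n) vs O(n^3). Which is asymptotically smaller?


linear grows slower than cubic
O(n) is asymptotically smaller; O(n^3) grows faster


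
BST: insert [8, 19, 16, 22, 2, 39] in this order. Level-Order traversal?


Root = 8; build tree by BST insertion.
Level-Order traversal: [8, 2, 19, 16, 22, 39]


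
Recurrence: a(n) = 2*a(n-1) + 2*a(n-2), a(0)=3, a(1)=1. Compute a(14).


Build bottom-up:
...a(12)=159552, a(13)=435904, a(14)=2*435904+2*159552=1190912


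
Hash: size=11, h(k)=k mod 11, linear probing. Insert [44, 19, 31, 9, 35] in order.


Insertions: 44->slot 0; 19->slot 8; 31->slot 9; 9->slot 10; 35->slot 2
Table: [44, None, 35, None, None, None, None, None, 19, 31, 9]


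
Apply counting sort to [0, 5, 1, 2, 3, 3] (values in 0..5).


Count array: [1, 1, 1, 2, 0, 1]
Reconstruct: [0, 1, 2, 3, 3, 5]


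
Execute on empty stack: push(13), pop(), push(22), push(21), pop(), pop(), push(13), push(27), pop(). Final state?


push(13) -> [13]
pop() returns 13 -> []
push(22) -> [22]
push(21) -> [22, 21]
pop() returns 21 -> [22]
pop() returns 22 -> []
push(13) -> [13]
push(27) -> [13, 27]
pop() returns 27 -> [13]
Final stack (bottom to top): [13]


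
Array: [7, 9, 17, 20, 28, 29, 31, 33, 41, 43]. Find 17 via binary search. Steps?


Search for 17:
[0,9] mid=4 arr[4]=28
[0,3] mid=1 arr[1]=9
[2,3] mid=2 arr[2]=17
Total: 3 comparisons


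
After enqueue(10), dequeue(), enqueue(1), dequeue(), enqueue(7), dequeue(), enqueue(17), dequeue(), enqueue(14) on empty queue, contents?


enqueue(10) -> [10]
dequeue() returns 10 -> []
enqueue(1) -> [1]
dequeue() returns 1 -> []
enqueue(7) -> [7]
dequeue() returns 7 -> []
enqueue(17) -> [17]
dequeue() returns 17 -> []
enqueue(14) -> [14]
Final queue (front to back): [14]


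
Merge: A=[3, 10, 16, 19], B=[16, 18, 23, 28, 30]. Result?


Compare heads, take smaller each step.
Merged: [3, 10, 16, 16, 18, 19, 23, 28, 30]


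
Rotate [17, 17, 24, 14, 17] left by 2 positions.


Left rotate by 2: [24, 14, 17, 17, 17]


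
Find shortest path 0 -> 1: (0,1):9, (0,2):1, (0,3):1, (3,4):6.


Dijkstra from 0:
Distances: {0: 0, 1: 9, 2: 1, 3: 1, 4: 7}
Shortest distance to 1 = 9, path = [0, 1]


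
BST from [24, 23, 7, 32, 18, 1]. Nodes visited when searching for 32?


BST root = 24
Search for 32: compare at each node
Path: [24, 32]


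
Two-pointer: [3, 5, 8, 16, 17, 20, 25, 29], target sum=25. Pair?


Two pointers: lo=0, hi=7
Found pair: (5, 20) summing to 25


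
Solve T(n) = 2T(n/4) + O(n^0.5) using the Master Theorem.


a=2, b=4, c=0.5. log_4(2)=0.5 = c=0.5. Case 2: O(n^c log n) = O(sqrt(n) log n)
Complexity: O(sqrt(n) log n)


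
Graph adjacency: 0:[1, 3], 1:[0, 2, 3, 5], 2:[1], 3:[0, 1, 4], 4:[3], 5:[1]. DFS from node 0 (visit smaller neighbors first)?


DFS stack-based: start with [0]
Visit order: [0, 1, 2, 3, 4, 5]


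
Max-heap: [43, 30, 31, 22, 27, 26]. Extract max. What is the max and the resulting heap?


Max = 43
Replace root with last, heapify down
Resulting heap: [31, 30, 26, 22, 27]


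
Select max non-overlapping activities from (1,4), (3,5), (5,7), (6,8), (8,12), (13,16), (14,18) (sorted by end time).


Greedy: pick earliest-ending, then skip overlaps.
Selected (4 activities): [(1, 4), (5, 7), (8, 12), (13, 16)]


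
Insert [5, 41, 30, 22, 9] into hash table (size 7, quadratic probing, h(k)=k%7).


Insertions: 5->slot 5; 41->slot 6; 30->slot 2; 22->slot 1; 9->slot 3
Table: [None, 22, 30, 9, None, 5, 41]


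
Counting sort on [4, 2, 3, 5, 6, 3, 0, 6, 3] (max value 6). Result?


Count array: [1, 0, 1, 3, 1, 1, 2]
Reconstruct: [0, 2, 3, 3, 3, 4, 5, 6, 6]


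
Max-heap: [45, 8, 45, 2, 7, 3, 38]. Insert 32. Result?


Append 32: [45, 8, 45, 2, 7, 3, 38, 32]
Bubble up: swap idx 7(32) with idx 3(2); swap idx 3(32) with idx 1(8)
Result: [45, 32, 45, 8, 7, 3, 38, 2]


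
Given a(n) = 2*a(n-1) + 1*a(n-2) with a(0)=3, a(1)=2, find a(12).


Build bottom-up:
...a(10)=7711, a(11)=18616, a(12)=2*18616+1*7711=44943


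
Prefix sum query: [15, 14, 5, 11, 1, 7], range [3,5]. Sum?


Prefix sums: [0, 15, 29, 34, 45, 46, 53]
Sum[3..5] = prefix[6] - prefix[3] = 53 - 34 = 19


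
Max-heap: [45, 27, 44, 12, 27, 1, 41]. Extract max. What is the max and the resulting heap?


Max = 45
Replace root with last, heapify down
Resulting heap: [44, 27, 41, 12, 27, 1]


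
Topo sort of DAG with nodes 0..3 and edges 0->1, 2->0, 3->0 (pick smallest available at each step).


Kahn's algorithm, process smallest node first
Order: [2, 3, 0, 1]


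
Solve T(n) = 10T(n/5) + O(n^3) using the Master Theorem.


a=10, b=5, c=3. log_5(10)=1.431 < c=3. Case 3: O(n^c) = O(n^3)
Complexity: O(n^3)


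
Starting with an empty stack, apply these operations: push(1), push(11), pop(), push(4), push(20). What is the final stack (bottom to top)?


push(1) -> [1]
push(11) -> [1, 11]
pop() returns 11 -> [1]
push(4) -> [1, 4]
push(20) -> [1, 4, 20]
Final stack (bottom to top): [1, 4, 20]


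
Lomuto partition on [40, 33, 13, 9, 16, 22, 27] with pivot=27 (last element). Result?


Elements <= 27 go left of pivot.
Result: [13, 9, 16, 22, 27, 33, 40], pivot at index 4


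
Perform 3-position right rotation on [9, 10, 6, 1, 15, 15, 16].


Right rotate by 3: [15, 15, 16, 9, 10, 6, 1]


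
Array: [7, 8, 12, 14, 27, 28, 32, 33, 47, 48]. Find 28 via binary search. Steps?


Search for 28:
[0,9] mid=4 arr[4]=27
[5,9] mid=7 arr[7]=33
[5,6] mid=5 arr[5]=28
Total: 3 comparisons


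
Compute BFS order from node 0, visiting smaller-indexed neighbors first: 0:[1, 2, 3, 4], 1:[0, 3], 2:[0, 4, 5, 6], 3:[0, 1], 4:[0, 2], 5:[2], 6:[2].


BFS queue: start with [0]
Visit order: [0, 1, 2, 3, 4, 5, 6]


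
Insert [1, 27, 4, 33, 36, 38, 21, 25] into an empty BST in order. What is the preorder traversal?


Root = 1; build tree by BST insertion.
Preorder traversal: [1, 27, 4, 21, 25, 33, 36, 38]


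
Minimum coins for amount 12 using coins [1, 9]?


dp[0]=0; dp[i]=1+min(dp[i-c] for c in coins)
...dp[7]=7, dp[8]=8, dp[9]=1, dp[10]=2, dp[11]=3, dp[12]=4
Minimum coins for 12 = 4


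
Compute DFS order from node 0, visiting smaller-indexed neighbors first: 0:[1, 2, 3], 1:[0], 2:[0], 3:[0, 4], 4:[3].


DFS stack-based: start with [0]
Visit order: [0, 1, 2, 3, 4]


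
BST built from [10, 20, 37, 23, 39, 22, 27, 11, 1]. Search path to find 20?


BST root = 10
Search for 20: compare at each node
Path: [10, 20]


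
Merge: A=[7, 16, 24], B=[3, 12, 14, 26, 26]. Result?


Compare heads, take smaller each step.
Merged: [3, 7, 12, 14, 16, 24, 26, 26]


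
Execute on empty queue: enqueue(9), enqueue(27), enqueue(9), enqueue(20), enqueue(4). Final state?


enqueue(9) -> [9]
enqueue(27) -> [9, 27]
enqueue(9) -> [9, 27, 9]
enqueue(20) -> [9, 27, 9, 20]
enqueue(4) -> [9, 27, 9, 20, 4]
Final queue (front to back): [9, 27, 9, 20, 4]


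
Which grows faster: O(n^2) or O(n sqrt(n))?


n^1.5 grows slower than quadratic
O(n sqrt(n)) is asymptotically smaller; O(n^2) grows faster


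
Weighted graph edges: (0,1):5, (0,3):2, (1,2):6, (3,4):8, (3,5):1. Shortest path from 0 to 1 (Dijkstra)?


Dijkstra from 0:
Distances: {0: 0, 1: 5, 2: 11, 3: 2, 4: 10, 5: 3}
Shortest distance to 1 = 5, path = [0, 1]


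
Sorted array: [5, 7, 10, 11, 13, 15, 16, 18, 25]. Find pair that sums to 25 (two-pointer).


Two pointers: lo=0, hi=8
Found pair: (7, 18) summing to 25


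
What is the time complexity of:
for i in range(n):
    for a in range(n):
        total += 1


Per nesting level: O(n) * O(n) = O(n^2)
Complexity: O(n^2)


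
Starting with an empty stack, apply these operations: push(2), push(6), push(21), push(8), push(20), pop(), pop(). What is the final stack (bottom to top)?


push(2) -> [2]
push(6) -> [2, 6]
push(21) -> [2, 6, 21]
push(8) -> [2, 6, 21, 8]
push(20) -> [2, 6, 21, 8, 20]
pop() returns 20 -> [2, 6, 21, 8]
pop() returns 8 -> [2, 6, 21]
Final stack (bottom to top): [2, 6, 21]


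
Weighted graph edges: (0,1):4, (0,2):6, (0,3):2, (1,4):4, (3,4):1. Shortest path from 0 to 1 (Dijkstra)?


Dijkstra from 0:
Distances: {0: 0, 1: 4, 2: 6, 3: 2, 4: 3}
Shortest distance to 1 = 4, path = [0, 1]


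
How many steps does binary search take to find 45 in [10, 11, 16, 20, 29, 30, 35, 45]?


Search for 45:
[0,7] mid=3 arr[3]=20
[4,7] mid=5 arr[5]=30
[6,7] mid=6 arr[6]=35
[7,7] mid=7 arr[7]=45
Total: 4 comparisons


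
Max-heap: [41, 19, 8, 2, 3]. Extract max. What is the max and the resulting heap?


Max = 41
Replace root with last, heapify down
Resulting heap: [19, 3, 8, 2]


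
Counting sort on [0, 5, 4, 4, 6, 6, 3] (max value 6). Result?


Count array: [1, 0, 0, 1, 2, 1, 2]
Reconstruct: [0, 3, 4, 4, 5, 6, 6]


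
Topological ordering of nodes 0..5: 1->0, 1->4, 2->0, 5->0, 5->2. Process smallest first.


Kahn's algorithm, process smallest node first
Order: [1, 3, 4, 5, 2, 0]


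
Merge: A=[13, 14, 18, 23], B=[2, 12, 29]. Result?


Compare heads, take smaller each step.
Merged: [2, 12, 13, 14, 18, 23, 29]


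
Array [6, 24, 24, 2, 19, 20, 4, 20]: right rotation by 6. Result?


Right rotate by 6: [24, 2, 19, 20, 4, 20, 6, 24]


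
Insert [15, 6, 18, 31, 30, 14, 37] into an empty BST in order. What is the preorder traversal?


Root = 15; build tree by BST insertion.
Preorder traversal: [15, 6, 14, 18, 31, 30, 37]


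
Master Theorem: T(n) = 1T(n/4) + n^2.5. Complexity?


a=1, b=4, c=2.5. log_4(1)=0 < c=2.5. Case 3: O(n^c) = O(n^2.500)
Complexity: O(n^2.500)


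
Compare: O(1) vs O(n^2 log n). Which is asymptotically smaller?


constant grows slower than n^2 log n
O(1) is asymptotically smaller; O(n^2 log n) grows faster


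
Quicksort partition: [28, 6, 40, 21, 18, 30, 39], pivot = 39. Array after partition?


Elements <= 39 go left of pivot.
Result: [28, 6, 21, 18, 30, 39, 40], pivot at index 5


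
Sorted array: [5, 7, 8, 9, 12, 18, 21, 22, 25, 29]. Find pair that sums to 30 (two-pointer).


Two pointers: lo=0, hi=9
Found pair: (5, 25) summing to 30


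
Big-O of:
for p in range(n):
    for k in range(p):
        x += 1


Per nesting level: O(n) * O(n) [triangular over p] = O(n^2)
Complexity: O(n^2)


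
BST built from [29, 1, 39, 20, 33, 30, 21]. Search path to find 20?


BST root = 29
Search for 20: compare at each node
Path: [29, 1, 20]


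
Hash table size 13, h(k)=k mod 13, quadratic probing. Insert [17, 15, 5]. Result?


Insertions: 17->slot 4; 15->slot 2; 5->slot 5
Table: [None, None, 15, None, 17, 5, None, None, None, None, None, None, None]


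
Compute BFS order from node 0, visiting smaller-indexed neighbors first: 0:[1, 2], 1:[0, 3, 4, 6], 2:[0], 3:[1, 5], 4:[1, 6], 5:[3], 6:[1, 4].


BFS queue: start with [0]
Visit order: [0, 1, 2, 3, 4, 6, 5]


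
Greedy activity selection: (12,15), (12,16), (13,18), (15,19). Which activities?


Greedy: pick earliest-ending, then skip overlaps.
Selected (2 activities): [(12, 15), (15, 19)]


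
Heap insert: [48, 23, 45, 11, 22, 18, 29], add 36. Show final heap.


Append 36: [48, 23, 45, 11, 22, 18, 29, 36]
Bubble up: swap idx 7(36) with idx 3(11); swap idx 3(36) with idx 1(23)
Result: [48, 36, 45, 23, 22, 18, 29, 11]


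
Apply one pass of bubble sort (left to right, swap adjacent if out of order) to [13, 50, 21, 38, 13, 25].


After one pass: [13, 21, 38, 13, 25, 50]


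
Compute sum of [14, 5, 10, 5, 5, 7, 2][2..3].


Prefix sums: [0, 14, 19, 29, 34, 39, 46, 48]
Sum[2..3] = prefix[4] - prefix[2] = 34 - 19 = 15


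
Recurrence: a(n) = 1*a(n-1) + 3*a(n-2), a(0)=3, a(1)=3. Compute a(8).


Build bottom-up:
...a(6)=291, a(7)=651, a(8)=1*651+3*291=1524


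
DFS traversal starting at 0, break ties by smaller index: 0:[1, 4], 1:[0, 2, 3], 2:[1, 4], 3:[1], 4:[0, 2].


DFS stack-based: start with [0]
Visit order: [0, 1, 2, 4, 3]


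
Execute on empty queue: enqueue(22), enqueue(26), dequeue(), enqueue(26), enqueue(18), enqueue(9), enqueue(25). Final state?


enqueue(22) -> [22]
enqueue(26) -> [22, 26]
dequeue() returns 22 -> [26]
enqueue(26) -> [26, 26]
enqueue(18) -> [26, 26, 18]
enqueue(9) -> [26, 26, 18, 9]
enqueue(25) -> [26, 26, 18, 9, 25]
Final queue (front to back): [26, 26, 18, 9, 25]


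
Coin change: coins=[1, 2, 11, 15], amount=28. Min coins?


dp[0]=0; dp[i]=1+min(dp[i-c] for c in coins)
...dp[23]=3, dp[24]=3, dp[25]=4, dp[26]=2, dp[27]=3, dp[28]=3
Minimum coins for 28 = 3


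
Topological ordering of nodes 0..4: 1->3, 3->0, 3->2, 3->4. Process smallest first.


Kahn's algorithm, process smallest node first
Order: [1, 3, 0, 2, 4]


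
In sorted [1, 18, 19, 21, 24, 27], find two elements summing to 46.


Two pointers: lo=0, hi=5
Found pair: (19, 27) summing to 46


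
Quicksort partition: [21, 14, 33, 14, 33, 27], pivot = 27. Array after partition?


Elements <= 27 go left of pivot.
Result: [21, 14, 14, 27, 33, 33], pivot at index 3


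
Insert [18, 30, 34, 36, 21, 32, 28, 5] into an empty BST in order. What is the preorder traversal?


Root = 18; build tree by BST insertion.
Preorder traversal: [18, 5, 30, 21, 28, 34, 32, 36]


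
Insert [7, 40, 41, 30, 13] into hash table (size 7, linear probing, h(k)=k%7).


Insertions: 7->slot 0; 40->slot 5; 41->slot 6; 30->slot 2; 13->slot 1
Table: [7, 13, 30, None, None, 40, 41]


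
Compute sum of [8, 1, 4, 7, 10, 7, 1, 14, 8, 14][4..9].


Prefix sums: [0, 8, 9, 13, 20, 30, 37, 38, 52, 60, 74]
Sum[4..9] = prefix[10] - prefix[4] = 74 - 20 = 54


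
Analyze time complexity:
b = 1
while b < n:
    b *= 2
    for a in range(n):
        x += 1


Per nesting level: O(log n) * O(n) = O(n log n)
Complexity: O(n log n)


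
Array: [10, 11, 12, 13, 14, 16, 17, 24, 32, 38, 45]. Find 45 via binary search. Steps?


Search for 45:
[0,10] mid=5 arr[5]=16
[6,10] mid=8 arr[8]=32
[9,10] mid=9 arr[9]=38
[10,10] mid=10 arr[10]=45
Total: 4 comparisons


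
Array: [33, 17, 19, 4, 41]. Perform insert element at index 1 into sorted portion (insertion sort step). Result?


After one pass: [17, 33, 19, 4, 41]


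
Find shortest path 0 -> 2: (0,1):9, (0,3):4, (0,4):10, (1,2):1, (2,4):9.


Dijkstra from 0:
Distances: {0: 0, 1: 9, 2: 10, 3: 4, 4: 10}
Shortest distance to 2 = 10, path = [0, 1, 2]


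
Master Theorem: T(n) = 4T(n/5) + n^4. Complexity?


a=4, b=5, c=4. log_5(4)=0.861 < c=4. Case 3: O(n^c) = O(n^4)
Complexity: O(n^4)


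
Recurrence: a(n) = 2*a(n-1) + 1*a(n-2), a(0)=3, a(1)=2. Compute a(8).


Build bottom-up:
...a(6)=227, a(7)=548, a(8)=2*548+1*227=1323


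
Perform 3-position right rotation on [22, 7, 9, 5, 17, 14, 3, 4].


Right rotate by 3: [14, 3, 4, 22, 7, 9, 5, 17]


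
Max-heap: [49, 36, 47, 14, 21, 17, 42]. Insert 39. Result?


Append 39: [49, 36, 47, 14, 21, 17, 42, 39]
Bubble up: swap idx 7(39) with idx 3(14); swap idx 3(39) with idx 1(36)
Result: [49, 39, 47, 36, 21, 17, 42, 14]


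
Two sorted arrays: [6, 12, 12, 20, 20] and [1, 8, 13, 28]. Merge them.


Compare heads, take smaller each step.
Merged: [1, 6, 8, 12, 12, 13, 20, 20, 28]


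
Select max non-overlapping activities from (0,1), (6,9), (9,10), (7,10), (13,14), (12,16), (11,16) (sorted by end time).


Greedy: pick earliest-ending, then skip overlaps.
Selected (4 activities): [(0, 1), (6, 9), (9, 10), (13, 14)]


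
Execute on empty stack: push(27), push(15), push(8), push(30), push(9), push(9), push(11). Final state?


push(27) -> [27]
push(15) -> [27, 15]
push(8) -> [27, 15, 8]
push(30) -> [27, 15, 8, 30]
push(9) -> [27, 15, 8, 30, 9]
push(9) -> [27, 15, 8, 30, 9, 9]
push(11) -> [27, 15, 8, 30, 9, 9, 11]
Final stack (bottom to top): [27, 15, 8, 30, 9, 9, 11]


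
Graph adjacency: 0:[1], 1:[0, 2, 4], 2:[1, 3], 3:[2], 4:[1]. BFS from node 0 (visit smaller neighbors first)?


BFS queue: start with [0]
Visit order: [0, 1, 2, 4, 3]


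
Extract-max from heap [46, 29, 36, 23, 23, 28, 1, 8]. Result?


Max = 46
Replace root with last, heapify down
Resulting heap: [36, 29, 28, 23, 23, 8, 1]


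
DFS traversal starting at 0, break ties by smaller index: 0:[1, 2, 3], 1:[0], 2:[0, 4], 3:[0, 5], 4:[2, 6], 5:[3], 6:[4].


DFS stack-based: start with [0]
Visit order: [0, 1, 2, 4, 6, 3, 5]


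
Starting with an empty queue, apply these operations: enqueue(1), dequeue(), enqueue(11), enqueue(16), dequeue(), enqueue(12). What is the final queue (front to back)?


enqueue(1) -> [1]
dequeue() returns 1 -> []
enqueue(11) -> [11]
enqueue(16) -> [11, 16]
dequeue() returns 11 -> [16]
enqueue(12) -> [16, 12]
Final queue (front to back): [16, 12]


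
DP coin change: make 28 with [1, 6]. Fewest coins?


dp[0]=0; dp[i]=1+min(dp[i-c] for c in coins)
...dp[23]=8, dp[24]=4, dp[25]=5, dp[26]=6, dp[27]=7, dp[28]=8
Minimum coins for 28 = 8


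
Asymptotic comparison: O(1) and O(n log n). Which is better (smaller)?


constant grows slower than linearithmic
O(1) is asymptotically smaller; O(n log n) grows faster


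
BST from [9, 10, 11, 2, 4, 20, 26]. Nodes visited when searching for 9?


BST root = 9
Search for 9: compare at each node
Path: [9]


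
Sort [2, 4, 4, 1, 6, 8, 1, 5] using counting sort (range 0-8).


Count array: [0, 2, 1, 0, 2, 1, 1, 0, 1]
Reconstruct: [1, 1, 2, 4, 4, 5, 6, 8]


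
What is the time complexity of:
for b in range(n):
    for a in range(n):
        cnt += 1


Per nesting level: O(n) * O(n) = O(n^2)
Complexity: O(n^2)


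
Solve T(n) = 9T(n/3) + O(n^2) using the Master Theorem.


a=9, b=3, c=2. log_3(9)=2 = c=2. Case 2: O(n^c log n) = O(n^2 log n)
Complexity: O(n^2 log n)


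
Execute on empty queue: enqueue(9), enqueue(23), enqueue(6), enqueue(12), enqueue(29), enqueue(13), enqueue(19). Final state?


enqueue(9) -> [9]
enqueue(23) -> [9, 23]
enqueue(6) -> [9, 23, 6]
enqueue(12) -> [9, 23, 6, 12]
enqueue(29) -> [9, 23, 6, 12, 29]
enqueue(13) -> [9, 23, 6, 12, 29, 13]
enqueue(19) -> [9, 23, 6, 12, 29, 13, 19]
Final queue (front to back): [9, 23, 6, 12, 29, 13, 19]


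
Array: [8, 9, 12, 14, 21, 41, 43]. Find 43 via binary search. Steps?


Search for 43:
[0,6] mid=3 arr[3]=14
[4,6] mid=5 arr[5]=41
[6,6] mid=6 arr[6]=43
Total: 3 comparisons


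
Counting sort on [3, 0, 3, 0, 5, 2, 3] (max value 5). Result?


Count array: [2, 0, 1, 3, 0, 1]
Reconstruct: [0, 0, 2, 3, 3, 3, 5]


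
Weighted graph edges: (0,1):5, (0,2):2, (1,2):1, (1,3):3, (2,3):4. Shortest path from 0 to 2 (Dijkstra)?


Dijkstra from 0:
Distances: {0: 0, 1: 3, 2: 2, 3: 6}
Shortest distance to 2 = 2, path = [0, 2]


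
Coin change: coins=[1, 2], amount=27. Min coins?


dp[0]=0; dp[i]=1+min(dp[i-c] for c in coins)
...dp[22]=11, dp[23]=12, dp[24]=12, dp[25]=13, dp[26]=13, dp[27]=14
Minimum coins for 27 = 14


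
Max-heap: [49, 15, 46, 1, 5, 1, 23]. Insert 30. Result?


Append 30: [49, 15, 46, 1, 5, 1, 23, 30]
Bubble up: swap idx 7(30) with idx 3(1); swap idx 3(30) with idx 1(15)
Result: [49, 30, 46, 15, 5, 1, 23, 1]


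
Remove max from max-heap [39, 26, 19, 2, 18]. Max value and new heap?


Max = 39
Replace root with last, heapify down
Resulting heap: [26, 18, 19, 2]


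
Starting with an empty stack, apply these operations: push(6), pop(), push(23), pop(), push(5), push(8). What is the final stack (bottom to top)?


push(6) -> [6]
pop() returns 6 -> []
push(23) -> [23]
pop() returns 23 -> []
push(5) -> [5]
push(8) -> [5, 8]
Final stack (bottom to top): [5, 8]


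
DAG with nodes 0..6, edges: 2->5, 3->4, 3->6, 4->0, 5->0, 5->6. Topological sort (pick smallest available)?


Kahn's algorithm, process smallest node first
Order: [1, 2, 3, 4, 5, 0, 6]


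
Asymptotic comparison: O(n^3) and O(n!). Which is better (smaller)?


cubic grows slower than factorial
O(n^3) is asymptotically smaller; O(n!) grows faster


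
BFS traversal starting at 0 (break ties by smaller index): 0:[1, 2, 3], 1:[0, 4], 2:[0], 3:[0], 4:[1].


BFS queue: start with [0]
Visit order: [0, 1, 2, 3, 4]


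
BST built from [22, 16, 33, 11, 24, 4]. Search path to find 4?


BST root = 22
Search for 4: compare at each node
Path: [22, 16, 11, 4]


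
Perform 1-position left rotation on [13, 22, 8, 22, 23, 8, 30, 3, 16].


Left rotate by 1: [22, 8, 22, 23, 8, 30, 3, 16, 13]


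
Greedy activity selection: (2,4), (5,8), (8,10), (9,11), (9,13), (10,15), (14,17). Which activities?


Greedy: pick earliest-ending, then skip overlaps.
Selected (4 activities): [(2, 4), (5, 8), (8, 10), (10, 15)]


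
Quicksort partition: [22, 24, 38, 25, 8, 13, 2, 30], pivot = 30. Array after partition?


Elements <= 30 go left of pivot.
Result: [22, 24, 25, 8, 13, 2, 30, 38], pivot at index 6


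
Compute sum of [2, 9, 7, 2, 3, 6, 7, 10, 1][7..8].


Prefix sums: [0, 2, 11, 18, 20, 23, 29, 36, 46, 47]
Sum[7..8] = prefix[9] - prefix[7] = 47 - 36 = 11


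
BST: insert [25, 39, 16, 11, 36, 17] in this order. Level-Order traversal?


Root = 25; build tree by BST insertion.
Level-Order traversal: [25, 16, 39, 11, 17, 36]


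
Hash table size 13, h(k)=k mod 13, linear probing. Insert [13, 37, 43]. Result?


Insertions: 13->slot 0; 37->slot 11; 43->slot 4
Table: [13, None, None, None, 43, None, None, None, None, None, None, 37, None]


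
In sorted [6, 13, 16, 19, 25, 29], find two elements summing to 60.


Two pointers: lo=0, hi=5
No pair sums to 60


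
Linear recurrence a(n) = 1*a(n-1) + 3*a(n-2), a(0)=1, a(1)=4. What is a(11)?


Build bottom-up:
...a(9)=2683, a(10)=6160, a(11)=1*6160+3*2683=14209


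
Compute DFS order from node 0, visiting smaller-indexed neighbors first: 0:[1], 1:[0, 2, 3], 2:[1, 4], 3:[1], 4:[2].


DFS stack-based: start with [0]
Visit order: [0, 1, 2, 4, 3]


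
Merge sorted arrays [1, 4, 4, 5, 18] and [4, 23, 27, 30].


Compare heads, take smaller each step.
Merged: [1, 4, 4, 4, 5, 18, 23, 27, 30]


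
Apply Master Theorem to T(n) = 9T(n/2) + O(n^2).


a=9, b=2, c=2. log_2(9)=3.170 > c=2. Case 1: O(n^log_b(a)) = O(n^3.170)
Complexity: O(n^3.170)


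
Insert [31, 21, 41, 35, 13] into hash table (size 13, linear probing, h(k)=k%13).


Insertions: 31->slot 5; 21->slot 8; 41->slot 2; 35->slot 9; 13->slot 0
Table: [13, None, 41, None, None, 31, None, None, 21, 35, None, None, None]


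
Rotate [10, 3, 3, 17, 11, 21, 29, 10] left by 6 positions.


Left rotate by 6: [29, 10, 10, 3, 3, 17, 11, 21]


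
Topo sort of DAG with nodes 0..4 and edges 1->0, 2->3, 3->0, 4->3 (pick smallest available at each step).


Kahn's algorithm, process smallest node first
Order: [1, 2, 4, 3, 0]


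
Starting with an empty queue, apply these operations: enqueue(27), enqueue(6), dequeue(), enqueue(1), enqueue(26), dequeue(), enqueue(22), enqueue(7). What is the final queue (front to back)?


enqueue(27) -> [27]
enqueue(6) -> [27, 6]
dequeue() returns 27 -> [6]
enqueue(1) -> [6, 1]
enqueue(26) -> [6, 1, 26]
dequeue() returns 6 -> [1, 26]
enqueue(22) -> [1, 26, 22]
enqueue(7) -> [1, 26, 22, 7]
Final queue (front to back): [1, 26, 22, 7]


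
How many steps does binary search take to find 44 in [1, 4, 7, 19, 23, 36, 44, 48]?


Search for 44:
[0,7] mid=3 arr[3]=19
[4,7] mid=5 arr[5]=36
[6,7] mid=6 arr[6]=44
Total: 3 comparisons


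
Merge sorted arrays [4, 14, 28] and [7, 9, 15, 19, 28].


Compare heads, take smaller each step.
Merged: [4, 7, 9, 14, 15, 19, 28, 28]


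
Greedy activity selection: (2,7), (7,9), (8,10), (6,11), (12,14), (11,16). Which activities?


Greedy: pick earliest-ending, then skip overlaps.
Selected (3 activities): [(2, 7), (7, 9), (12, 14)]


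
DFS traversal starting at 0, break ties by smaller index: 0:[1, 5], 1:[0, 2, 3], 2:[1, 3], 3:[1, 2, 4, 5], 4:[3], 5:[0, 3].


DFS stack-based: start with [0]
Visit order: [0, 1, 2, 3, 4, 5]


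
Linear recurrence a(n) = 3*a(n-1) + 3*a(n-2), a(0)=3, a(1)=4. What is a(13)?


Build bottom-up:
...a(11)=3235545, a(12)=12266883, a(13)=3*12266883+3*3235545=46507284


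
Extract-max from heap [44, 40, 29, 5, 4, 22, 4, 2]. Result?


Max = 44
Replace root with last, heapify down
Resulting heap: [40, 5, 29, 2, 4, 22, 4]


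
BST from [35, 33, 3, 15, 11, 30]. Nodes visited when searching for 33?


BST root = 35
Search for 33: compare at each node
Path: [35, 33]


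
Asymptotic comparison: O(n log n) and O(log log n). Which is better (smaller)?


double-logarithmic grows slower than linearithmic
O(log log n) is asymptotically smaller; O(n log n) grows faster


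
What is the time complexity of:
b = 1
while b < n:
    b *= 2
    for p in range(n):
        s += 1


Per nesting level: O(log n) * O(n) = O(n log n)
Complexity: O(n log n)


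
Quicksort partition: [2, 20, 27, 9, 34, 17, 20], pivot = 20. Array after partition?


Elements <= 20 go left of pivot.
Result: [2, 20, 9, 17, 20, 27, 34], pivot at index 4


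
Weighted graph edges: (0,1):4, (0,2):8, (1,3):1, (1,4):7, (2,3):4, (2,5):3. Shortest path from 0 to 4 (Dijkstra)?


Dijkstra from 0:
Distances: {0: 0, 1: 4, 2: 8, 3: 5, 4: 11, 5: 11}
Shortest distance to 4 = 11, path = [0, 1, 4]


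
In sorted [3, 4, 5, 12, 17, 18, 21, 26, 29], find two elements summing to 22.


Two pointers: lo=0, hi=8
Found pair: (4, 18) summing to 22


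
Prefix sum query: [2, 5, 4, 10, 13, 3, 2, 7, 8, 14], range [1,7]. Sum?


Prefix sums: [0, 2, 7, 11, 21, 34, 37, 39, 46, 54, 68]
Sum[1..7] = prefix[8] - prefix[1] = 46 - 2 = 44


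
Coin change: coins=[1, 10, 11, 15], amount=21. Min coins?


dp[0]=0; dp[i]=1+min(dp[i-c] for c in coins)
...dp[16]=2, dp[17]=3, dp[18]=4, dp[19]=5, dp[20]=2, dp[21]=2
Minimum coins for 21 = 2


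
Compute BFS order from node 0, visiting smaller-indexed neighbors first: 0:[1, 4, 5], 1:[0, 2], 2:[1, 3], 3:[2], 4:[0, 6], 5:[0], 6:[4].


BFS queue: start with [0]
Visit order: [0, 1, 4, 5, 2, 6, 3]


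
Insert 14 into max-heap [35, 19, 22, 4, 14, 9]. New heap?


Append 14: [35, 19, 22, 4, 14, 9, 14]
Bubble up: no swaps needed
Result: [35, 19, 22, 4, 14, 9, 14]


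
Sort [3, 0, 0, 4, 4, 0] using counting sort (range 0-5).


Count array: [3, 0, 0, 1, 2, 0]
Reconstruct: [0, 0, 0, 3, 4, 4]


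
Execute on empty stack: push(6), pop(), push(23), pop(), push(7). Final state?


push(6) -> [6]
pop() returns 6 -> []
push(23) -> [23]
pop() returns 23 -> []
push(7) -> [7]
Final stack (bottom to top): [7]


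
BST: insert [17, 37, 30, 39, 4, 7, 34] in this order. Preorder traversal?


Root = 17; build tree by BST insertion.
Preorder traversal: [17, 4, 7, 37, 30, 34, 39]


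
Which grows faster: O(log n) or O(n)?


logarithmic grows slower than linear
O(log n) is asymptotically smaller; O(n) grows faster


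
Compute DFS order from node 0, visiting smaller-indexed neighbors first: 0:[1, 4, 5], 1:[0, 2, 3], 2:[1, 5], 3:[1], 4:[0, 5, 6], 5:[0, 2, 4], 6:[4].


DFS stack-based: start with [0]
Visit order: [0, 1, 2, 5, 4, 6, 3]


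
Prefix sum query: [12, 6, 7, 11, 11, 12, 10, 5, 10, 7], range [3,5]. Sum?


Prefix sums: [0, 12, 18, 25, 36, 47, 59, 69, 74, 84, 91]
Sum[3..5] = prefix[6] - prefix[3] = 59 - 25 = 34


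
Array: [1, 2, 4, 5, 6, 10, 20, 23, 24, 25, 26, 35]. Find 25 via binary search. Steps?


Search for 25:
[0,11] mid=5 arr[5]=10
[6,11] mid=8 arr[8]=24
[9,11] mid=10 arr[10]=26
[9,9] mid=9 arr[9]=25
Total: 4 comparisons


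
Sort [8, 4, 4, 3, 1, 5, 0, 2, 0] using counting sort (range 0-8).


Count array: [2, 1, 1, 1, 2, 1, 0, 0, 1]
Reconstruct: [0, 0, 1, 2, 3, 4, 4, 5, 8]


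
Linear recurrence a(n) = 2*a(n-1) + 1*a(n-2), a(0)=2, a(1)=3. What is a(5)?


Build bottom-up:
...a(3)=19, a(4)=46, a(5)=2*46+1*19=111


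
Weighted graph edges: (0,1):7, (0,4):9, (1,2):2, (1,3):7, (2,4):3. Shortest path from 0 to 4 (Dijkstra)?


Dijkstra from 0:
Distances: {0: 0, 1: 7, 2: 9, 3: 14, 4: 9}
Shortest distance to 4 = 9, path = [0, 4]


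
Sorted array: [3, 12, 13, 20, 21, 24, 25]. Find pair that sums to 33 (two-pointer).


Two pointers: lo=0, hi=6
Found pair: (12, 21) summing to 33


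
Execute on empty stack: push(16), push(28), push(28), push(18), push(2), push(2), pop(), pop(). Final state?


push(16) -> [16]
push(28) -> [16, 28]
push(28) -> [16, 28, 28]
push(18) -> [16, 28, 28, 18]
push(2) -> [16, 28, 28, 18, 2]
push(2) -> [16, 28, 28, 18, 2, 2]
pop() returns 2 -> [16, 28, 28, 18, 2]
pop() returns 2 -> [16, 28, 28, 18]
Final stack (bottom to top): [16, 28, 28, 18]


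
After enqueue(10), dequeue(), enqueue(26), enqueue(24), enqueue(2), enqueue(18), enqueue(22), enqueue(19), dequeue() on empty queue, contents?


enqueue(10) -> [10]
dequeue() returns 10 -> []
enqueue(26) -> [26]
enqueue(24) -> [26, 24]
enqueue(2) -> [26, 24, 2]
enqueue(18) -> [26, 24, 2, 18]
enqueue(22) -> [26, 24, 2, 18, 22]
enqueue(19) -> [26, 24, 2, 18, 22, 19]
dequeue() returns 26 -> [24, 2, 18, 22, 19]
Final queue (front to back): [24, 2, 18, 22, 19]


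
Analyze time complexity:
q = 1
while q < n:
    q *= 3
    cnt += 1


Per nesting level: O(log n) = O(log n)
Complexity: O(log n)


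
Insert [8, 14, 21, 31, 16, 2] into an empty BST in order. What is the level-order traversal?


Root = 8; build tree by BST insertion.
Level-Order traversal: [8, 2, 14, 21, 16, 31]


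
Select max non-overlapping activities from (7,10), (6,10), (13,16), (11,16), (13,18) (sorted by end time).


Greedy: pick earliest-ending, then skip overlaps.
Selected (2 activities): [(7, 10), (13, 16)]


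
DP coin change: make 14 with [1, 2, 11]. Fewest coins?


dp[0]=0; dp[i]=1+min(dp[i-c] for c in coins)
...dp[9]=5, dp[10]=5, dp[11]=1, dp[12]=2, dp[13]=2, dp[14]=3
Minimum coins for 14 = 3


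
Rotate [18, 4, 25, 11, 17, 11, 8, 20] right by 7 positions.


Right rotate by 7: [4, 25, 11, 17, 11, 8, 20, 18]


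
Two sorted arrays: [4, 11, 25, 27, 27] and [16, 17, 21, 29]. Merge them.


Compare heads, take smaller each step.
Merged: [4, 11, 16, 17, 21, 25, 27, 27, 29]


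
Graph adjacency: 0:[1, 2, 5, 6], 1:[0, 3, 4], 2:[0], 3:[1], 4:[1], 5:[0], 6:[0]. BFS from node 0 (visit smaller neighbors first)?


BFS queue: start with [0]
Visit order: [0, 1, 2, 5, 6, 3, 4]


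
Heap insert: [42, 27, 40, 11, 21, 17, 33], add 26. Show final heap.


Append 26: [42, 27, 40, 11, 21, 17, 33, 26]
Bubble up: swap idx 7(26) with idx 3(11)
Result: [42, 27, 40, 26, 21, 17, 33, 11]


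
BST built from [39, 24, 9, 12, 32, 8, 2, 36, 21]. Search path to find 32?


BST root = 39
Search for 32: compare at each node
Path: [39, 24, 32]


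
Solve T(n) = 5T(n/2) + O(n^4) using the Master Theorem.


a=5, b=2, c=4. log_2(5)=2.322 < c=4. Case 3: O(n^c) = O(n^4)
Complexity: O(n^4)


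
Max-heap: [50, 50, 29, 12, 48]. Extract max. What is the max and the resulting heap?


Max = 50
Replace root with last, heapify down
Resulting heap: [50, 48, 29, 12]


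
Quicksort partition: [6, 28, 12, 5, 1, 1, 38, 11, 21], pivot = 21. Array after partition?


Elements <= 21 go left of pivot.
Result: [6, 12, 5, 1, 1, 11, 21, 28, 38], pivot at index 6


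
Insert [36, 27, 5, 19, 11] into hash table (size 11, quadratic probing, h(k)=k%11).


Insertions: 36->slot 3; 27->slot 5; 5->slot 6; 19->slot 8; 11->slot 0
Table: [11, None, None, 36, None, 27, 5, None, 19, None, None]


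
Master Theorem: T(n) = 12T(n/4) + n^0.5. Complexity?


a=12, b=4, c=0.5. log_4(12)=1.792 > c=0.5. Case 1: O(n^log_b(a)) = O(n^1.792)
Complexity: O(n^1.792)


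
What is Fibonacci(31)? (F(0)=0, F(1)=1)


F(n)=F(n-1)+F(n-2)
...F(29)=514229, F(30)=832040, F(31)=1346269


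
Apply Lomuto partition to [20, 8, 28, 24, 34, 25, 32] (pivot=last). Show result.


Elements <= 32 go left of pivot.
Result: [20, 8, 28, 24, 25, 32, 34], pivot at index 5


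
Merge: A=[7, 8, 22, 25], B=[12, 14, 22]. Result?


Compare heads, take smaller each step.
Merged: [7, 8, 12, 14, 22, 22, 25]


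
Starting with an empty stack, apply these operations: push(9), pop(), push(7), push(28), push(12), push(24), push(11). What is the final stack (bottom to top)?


push(9) -> [9]
pop() returns 9 -> []
push(7) -> [7]
push(28) -> [7, 28]
push(12) -> [7, 28, 12]
push(24) -> [7, 28, 12, 24]
push(11) -> [7, 28, 12, 24, 11]
Final stack (bottom to top): [7, 28, 12, 24, 11]


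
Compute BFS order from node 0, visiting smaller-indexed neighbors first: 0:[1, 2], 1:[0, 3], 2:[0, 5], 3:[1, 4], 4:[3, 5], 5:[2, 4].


BFS queue: start with [0]
Visit order: [0, 1, 2, 3, 5, 4]


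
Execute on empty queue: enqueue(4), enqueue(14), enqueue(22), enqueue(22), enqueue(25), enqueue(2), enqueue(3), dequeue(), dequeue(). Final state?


enqueue(4) -> [4]
enqueue(14) -> [4, 14]
enqueue(22) -> [4, 14, 22]
enqueue(22) -> [4, 14, 22, 22]
enqueue(25) -> [4, 14, 22, 22, 25]
enqueue(2) -> [4, 14, 22, 22, 25, 2]
enqueue(3) -> [4, 14, 22, 22, 25, 2, 3]
dequeue() returns 4 -> [14, 22, 22, 25, 2, 3]
dequeue() returns 14 -> [22, 22, 25, 2, 3]
Final queue (front to back): [22, 22, 25, 2, 3]


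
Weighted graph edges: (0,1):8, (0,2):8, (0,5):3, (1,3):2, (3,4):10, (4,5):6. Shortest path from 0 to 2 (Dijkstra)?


Dijkstra from 0:
Distances: {0: 0, 1: 8, 2: 8, 3: 10, 4: 9, 5: 3}
Shortest distance to 2 = 8, path = [0, 2]


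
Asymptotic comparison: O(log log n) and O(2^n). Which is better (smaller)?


double-logarithmic grows slower than exponential
O(log log n) is asymptotically smaller; O(2^n) grows faster


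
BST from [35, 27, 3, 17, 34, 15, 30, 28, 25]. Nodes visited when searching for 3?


BST root = 35
Search for 3: compare at each node
Path: [35, 27, 3]


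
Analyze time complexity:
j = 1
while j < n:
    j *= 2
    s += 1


Per nesting level: O(log n) = O(log n)
Complexity: O(log n)


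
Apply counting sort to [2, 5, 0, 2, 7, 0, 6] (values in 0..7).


Count array: [2, 0, 2, 0, 0, 1, 1, 1]
Reconstruct: [0, 0, 2, 2, 5, 6, 7]


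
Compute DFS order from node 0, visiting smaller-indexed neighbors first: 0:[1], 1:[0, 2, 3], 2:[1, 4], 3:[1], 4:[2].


DFS stack-based: start with [0]
Visit order: [0, 1, 2, 4, 3]


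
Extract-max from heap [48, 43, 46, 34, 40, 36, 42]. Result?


Max = 48
Replace root with last, heapify down
Resulting heap: [46, 43, 42, 34, 40, 36]


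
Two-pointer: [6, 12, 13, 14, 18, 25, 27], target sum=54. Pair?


Two pointers: lo=0, hi=6
No pair sums to 54


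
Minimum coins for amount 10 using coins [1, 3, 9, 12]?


dp[0]=0; dp[i]=1+min(dp[i-c] for c in coins)
...dp[5]=3, dp[6]=2, dp[7]=3, dp[8]=4, dp[9]=1, dp[10]=2
Minimum coins for 10 = 2


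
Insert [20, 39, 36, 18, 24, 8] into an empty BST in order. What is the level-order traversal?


Root = 20; build tree by BST insertion.
Level-Order traversal: [20, 18, 39, 8, 36, 24]


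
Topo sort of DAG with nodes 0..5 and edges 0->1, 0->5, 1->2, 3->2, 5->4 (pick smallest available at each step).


Kahn's algorithm, process smallest node first
Order: [0, 1, 3, 2, 5, 4]


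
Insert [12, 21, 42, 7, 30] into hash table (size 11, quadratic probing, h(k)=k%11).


Insertions: 12->slot 1; 21->slot 10; 42->slot 9; 7->slot 7; 30->slot 8
Table: [None, 12, None, None, None, None, None, 7, 30, 42, 21]


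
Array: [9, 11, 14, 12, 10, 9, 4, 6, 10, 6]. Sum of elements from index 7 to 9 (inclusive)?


Prefix sums: [0, 9, 20, 34, 46, 56, 65, 69, 75, 85, 91]
Sum[7..9] = prefix[10] - prefix[7] = 91 - 69 = 22


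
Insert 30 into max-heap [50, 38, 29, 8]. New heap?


Append 30: [50, 38, 29, 8, 30]
Bubble up: no swaps needed
Result: [50, 38, 29, 8, 30]


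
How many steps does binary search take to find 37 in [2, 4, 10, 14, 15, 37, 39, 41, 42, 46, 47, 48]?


Search for 37:
[0,11] mid=5 arr[5]=37
Total: 1 comparisons
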